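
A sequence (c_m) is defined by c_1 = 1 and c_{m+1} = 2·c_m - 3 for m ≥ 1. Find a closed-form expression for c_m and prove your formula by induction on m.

c_m = -2^m + 3

Computing the first terms: c_1 = 1, c_2 = -1, c_3 = -5. This suggests c_m = -2^m + 3.
Base step (m = 1): the formula gives 1 = 1 = c_1.
Suppose the result is true for m = i, so c_i = -2^i + 3.
Then c_{i+1} = 2·c_i - 3 = 2·(-2^i + 3) - 3 = -2^(i + 1) + 3,
which is the claimed formula at m = i+1.
By the principle of mathematical induction, the result holds for all m ≥ 1.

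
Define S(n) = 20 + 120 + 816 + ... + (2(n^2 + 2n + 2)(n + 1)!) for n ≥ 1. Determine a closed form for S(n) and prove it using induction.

S(n) = (2n + 2)(n + 2)! - 4

We claim S(n) = (2n + 2)(n + 2)! - 4 for all n ≥ 1.
Base case (n = 1): S(1) = 20, and the closed form gives 20. They agree.
For the inductive step, assume it holds for an arbitrary r ≥ 1, so S(r) = (2r + 2)(r + 2)! - 4.
Then S(r+1) = S(r) + (2(r^2 + 4r + 5)(r + 2)!) = ((2r + 2)(r + 2)! - 4) + (2(r^2 + 4r + 5)(r + 2)!).
Simplifying, S(r+1) = (2(r+1) + 2)((r+1) + 2)! - 4,
which is the closed form with n = r+1.
This completes the induction.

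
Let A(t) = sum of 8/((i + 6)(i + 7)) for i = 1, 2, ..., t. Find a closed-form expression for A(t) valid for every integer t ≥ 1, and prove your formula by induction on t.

A(t) = 8t/(7(t + 7))

We claim A(t) = 8t/(7(t + 7)) for all t ≥ 1.
Base case (t = 1): A(1) = 1/7, and the closed form gives 1/7. They agree.
Suppose the result is true for t = i, so A(i) = 8i/(7(i + 7)).
Then A(i+1) = A(i) + (8/((i + 7)(i + 8))) = (8i/(7(i + 7))) + (8/((i + 7)(i + 8))).
Simplifying, A(i+1) = 8(i + 1)/(7(i + 8)) = 8(i+1)/(7((i+1) + 7)),
which is the closed form with t = i+1.
This completes the induction.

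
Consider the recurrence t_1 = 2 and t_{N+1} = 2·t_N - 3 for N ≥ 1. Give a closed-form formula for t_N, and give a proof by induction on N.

Computing the first terms: t_1 = 2, t_2 = 1, t_3 = -1. This suggests t_N = -2^(N - 1) + 3.
Base case (N = 1): the formula gives 2 = 2 = t_1.
For the inductive step, assume it holds for an arbitrary j ≥ 1, so t_j = -2^(j - 1) + 3.
Then t_{j+1} = 2·t_j - 3 = 2·(-2^(j - 1) + 3) - 3 = -2^j + 3 = -2^((j+1) - 1) + 3,
which is the claimed formula at N = j+1.
This completes the induction.

t_N = -2^(N - 1) + 3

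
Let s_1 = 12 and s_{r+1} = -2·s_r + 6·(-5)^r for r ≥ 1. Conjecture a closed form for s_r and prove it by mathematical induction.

Computing the first terms: s_1 = 12, s_2 = -54, s_3 = 258. This suggests s_r = -(-2)^r - 2(-5)^r.
For the base case r = 1: the formula gives 12 = 12 = s_1.
For the inductive step, assume it holds for an arbitrary k ≥ 1, so s_k = -(-2)^k - 2(-5)^k.
Then s_{k+1} = -2·s_k + 6·(-5)^k = -2·(-(-2)^k - 2(-5)^k) + 6·(-5)^k = -(-2)^(k + 1) - 2(-5)^(k + 1),
which is the claimed formula at r = k+1.
By induction, the statement is established for all r ≥ 1.

s_r = -(-2)^r - 2(-5)^r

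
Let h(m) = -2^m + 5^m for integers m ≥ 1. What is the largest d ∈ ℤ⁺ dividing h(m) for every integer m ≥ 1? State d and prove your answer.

d = 3

Computing the first values: h(1) = 3 and h(2) = 21; gcd(3, 21) = 3, so d ≤ 3.
We prove 3 | -2^m + 5^m for all m ≥ 1 by induction on m.
Base case (m = 1): h(1) = 3 = 3·(1), so 3 | h(1).
For the inductive step, assume it holds for an arbitrary j ≥ 1, i.e. 3 | h(j). Then
5^{j+1} − 2^{j+1} = 5·5^j − 2·2^j = 5·(5^j − 2^j) + (3)·2^j. The first term is divisible by 3 by the inductive hypothesis, and the second term (3)·2^j is divisible by 3 since 3 | 3. Hence 3 | h(j+1).
Hence, by induction on m, the claim holds for every m ≥ 1.
Therefore the largest such d is 3.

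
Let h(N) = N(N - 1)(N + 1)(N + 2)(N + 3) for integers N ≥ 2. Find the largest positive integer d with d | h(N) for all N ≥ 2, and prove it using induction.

Computing the first values: h(2) = 120 and h(3) = 720; gcd(120, 720) = 120, so d ≤ 120.
We prove 120 | N(N - 1)(N + 1)(N + 2)(N + 3) for all N ≥ 2 by induction on N.
Base case (N = 2): h(2) = 120 = 120·(1), so 120 | h(2).
Inductive step: assume the claim holds for N = m, i.e. 120 | h(m). Then
h(m+1) − h(m) = m·(m+1)·(m+2)·(m+3)·(m+4) − (m-1)·m·(m+1)·(m+2)·(m+3) = m·(m+1)·(m+2)·(m+3)·[(m+4) − (m-1)] = 5·m·(m+1)·(m+2)·(m+3). The product of 4 consecutive integers is divisible by (4)! = 24, so h(m+1) − h(m) is divisible by 5·24 = 120. By the inductive hypothesis 120 | h(m), hence 120 | h(m+1).
By the principle of mathematical induction, the result holds for all N ≥ 2.
Therefore the largest such d is 120.

d = 120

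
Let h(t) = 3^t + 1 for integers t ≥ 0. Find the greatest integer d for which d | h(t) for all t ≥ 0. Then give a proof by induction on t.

Computing the first values: h(0) = 2 and h(1) = 4; gcd(2, 4) = 2, so d ≤ 2.
We prove 2 | 3^t + 1 for all t ≥ 0 by induction on t.
Base step (t = 0): h(0) = 2 = 2·(1), so 2 | h(0).
Suppose the result is true for t = r, i.e. 2 | h(r). Then
h(r+1) = 3^(r+1) + 1 = 3·(3^r + 1) - 2 = 3·h(r) - 2. The first term is divisible by 2 by the inductive hypothesis, and -2 is divisible by 2. Hence 2 | h(r+1).
This completes the induction.
Therefore the largest such d is 2.

d = 2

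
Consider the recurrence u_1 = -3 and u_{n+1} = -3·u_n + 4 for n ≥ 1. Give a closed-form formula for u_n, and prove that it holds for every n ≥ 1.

u_n = -4(-3)^(n - 1) + 1

Computing the first terms: u_1 = -3, u_2 = 13, u_3 = -35. This suggests u_n = -4(-3)^(n - 1) + 1.
Base case (n = 1): the formula gives -3 = -3 = u_1.
Inductive step: assume the claim holds for n = j, so u_j = -4(-3)^(j - 1) + 1.
Then u_{j+1} = -3·u_j + 4 = -3·(-4(-3)^(j - 1) + 1) + 4 = -4(-3)^j + 1 = -4(-3)^((j+1) - 1) + 1,
which is the claimed formula at n = j+1.
Hence, by induction on n, the claim holds for every n ≥ 1.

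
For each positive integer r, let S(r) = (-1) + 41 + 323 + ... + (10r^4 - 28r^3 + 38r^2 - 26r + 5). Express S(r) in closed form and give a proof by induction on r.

We claim S(r) = r(2r^4 - 2r^3 + 2r^2 - r - 2) for all r ≥ 1.
Base step (r = 1): S(1) = -1, and the closed form gives -1. They agree.
For the inductive step, assume it holds for an arbitrary i ≥ 1, so S(i) = i(2i^4 - 2i^3 + 2i^2 - i - 2).
Then S(i+1) = S(i) + (10i^4 + 12i^3 + 14i^2 + 6i - 1) = (i(2i^4 - 2i^3 + 2i^2 - i - 2)) + (10i^4 + 12i^3 + 14i^2 + 6i - 1).
Simplifying, S(i+1) = (i + 1)(2i^4 + 6i^3 + 8i^2 + 5i - 1) = (i+1)(2(i+1)^4 - 2(i+1)^3 + 2(i+1)^2 - (i+1) - 2),
which is the closed form with r = i+1.
By induction, the statement is established for all r ≥ 1.

S(r) = r(2r^4 - 2r^3 + 2r^2 - r - 2)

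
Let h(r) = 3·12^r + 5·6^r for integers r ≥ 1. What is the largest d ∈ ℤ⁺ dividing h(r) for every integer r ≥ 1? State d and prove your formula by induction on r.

d = 6

Computing the first values: h(1) = 66 and h(2) = 612; gcd(66, 612) = 6, so d ≤ 6.
We prove 6 | 3·12^r + 5·6^r for all r ≥ 1 by induction on r.
For the base case r = 1: h(1) = 66 = 6·(11), so 6 | h(1).
Suppose the result is true for r = i, i.e. 6 | h(i). Then
h(i+1) − 12·h(i) = (3·12^(i+1) + 5·6^(i+1)) − 12·(3·12^i + 5·6^i) = (5)·6^i·(6 − 12) = (-30)·6^i. Since 6 | h(i) by the inductive hypothesis, 6 | 12·h(i); and 6 | -30 since -30 = 6·-5. Therefore 6 | h(i+1).
This completes the induction.
Therefore the largest such d is 6.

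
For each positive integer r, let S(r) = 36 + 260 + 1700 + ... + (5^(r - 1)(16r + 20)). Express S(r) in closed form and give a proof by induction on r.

We claim S(r) = 4·5^r(r + 1) - 4 for all r ≥ 1.
When r = 1: S(1) = 36, and the closed form gives 36. They agree.
Suppose the result is true for r = j, so S(j) = 4·5^j(j + 1) - 4.
Then S(j+1) = S(j) + (5^j(16j + 36)) = (4·5^j(j + 1) - 4) + (5^j(16j + 36)).
Simplifying, S(j+1) = 20·5^j·j + 40·5^j - 4 = 4·5^(j+1)((j+1) + 1) - 4,
which is the closed form with r = j+1.
Hence, by induction on r, the claim holds for every r ≥ 1.

S(r) = 4·5^r(r + 1) - 4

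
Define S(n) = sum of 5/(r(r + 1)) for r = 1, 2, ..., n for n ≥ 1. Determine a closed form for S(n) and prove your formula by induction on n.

S(n) = 5n/(n + 1)

We claim S(n) = 5n/(n + 1) for all n ≥ 1.
Base case (n = 1): S(1) = 5/2, and the closed form gives 5/2. They agree.
Suppose the result is true for n = r, so S(r) = 5r/(r + 1).
Then S(r+1) = S(r) + (5/((r + 1)(r + 2))) = (5r/(r + 1)) + (5/((r + 1)(r + 2))).
Simplifying, S(r+1) = 5(r + 1)/(r + 2) = 5(r+1)/((r+1) + 1),
which is the closed form with n = r+1.
This completes the induction.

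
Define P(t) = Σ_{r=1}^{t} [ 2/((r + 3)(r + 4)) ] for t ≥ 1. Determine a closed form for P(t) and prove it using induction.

P(t) = t/(2(t + 4))

We claim P(t) = t/(2(t + 4)) for all t ≥ 1.
For the base case t = 1: P(1) = 1/10, and the closed form gives 1/10. They agree.
Inductive step: assume the claim holds for t = r, so P(r) = r/(2(r + 4)).
Then P(r+1) = P(r) + (2/((r + 4)(r + 5))) = (r/(2(r + 4))) + (2/((r + 4)(r + 5))).
Simplifying, P(r+1) = (r + 1)/(2(r + 5)) = (r+1)/(2((r+1) + 4)),
which is the closed form with t = r+1.
By the principle of mathematical induction, the result holds for all t ≥ 1.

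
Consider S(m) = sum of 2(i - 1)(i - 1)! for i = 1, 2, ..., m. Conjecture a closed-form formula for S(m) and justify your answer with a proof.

S(m) = 2m! - 2

We claim S(m) = 2m! - 2 for all m ≥ 1.
For the base case m = 1: S(1) = 0, and the closed form gives 0. They agree.
For the inductive step, assume it holds for an arbitrary i ≥ 1, so S(i) = 2i! - 2.
Then S(i+1) = S(i) + (2i·i!) = (2i! - 2) + (2i·i!).
Simplifying, S(i+1) = 2(i+1)! - 2,
which is the closed form with m = i+1.
By the principle of mathematical induction, the result holds for all m ≥ 1.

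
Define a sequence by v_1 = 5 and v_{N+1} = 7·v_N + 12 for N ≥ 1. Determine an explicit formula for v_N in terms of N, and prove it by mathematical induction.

v_N = 7^N - 2

Computing the first terms: v_1 = 5, v_2 = 47, v_3 = 341. This suggests v_N = 7^N - 2.
When N = 1: the formula gives 5 = 5 = v_1.
Inductive step: suppose the statement holds for some r ≥ 1, so v_r = 7^r - 2.
Then v_{r+1} = 7·v_r + 12 = 7·(7^r - 2) + 12 = 7^(r + 1) - 2,
which is the claimed formula at N = r+1.
Hence, by induction on N, the claim holds for every N ≥ 1.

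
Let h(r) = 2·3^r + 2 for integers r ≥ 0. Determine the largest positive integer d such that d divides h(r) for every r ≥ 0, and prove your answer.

Computing the first values: h(0) = 4 and h(1) = 8; gcd(4, 8) = 4, so d ≤ 4.
We prove 4 | 2·3^r + 2 for all r ≥ 0 by induction on r.
For the base case r = 0: h(0) = 4 = 4·(1), so 4 | h(0).
For the inductive step, assume it holds for an arbitrary k ≥ 0, i.e. 4 | h(k). Then
h(k+1) = 2·3^(k+1) + 2 = 3·(2·3^k + 2) - 4 = 3·h(k) - 4. The first term is divisible by 4 by the inductive hypothesis, and -4 is divisible by 4. Hence 4 | h(k+1).
By induction, the statement is established for all r ≥ 0.
Therefore the largest such d is 4.

d = 4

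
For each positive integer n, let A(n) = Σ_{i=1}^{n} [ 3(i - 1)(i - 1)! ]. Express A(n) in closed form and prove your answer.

A(n) = 3n! - 3

We claim A(n) = 3n! - 3 for all n ≥ 1.
For the base case n = 1: A(1) = 0, and the closed form gives 0. They agree.
Suppose the result is true for n = i, so A(i) = 3i! - 3.
Then A(i+1) = A(i) + (3i·i!) = (3i! - 3) + (3i·i!).
Simplifying, A(i+1) = 3(i+1)! - 3,
which is the closed form with n = i+1.
By the principle of mathematical induction, the result holds for all n ≥ 1.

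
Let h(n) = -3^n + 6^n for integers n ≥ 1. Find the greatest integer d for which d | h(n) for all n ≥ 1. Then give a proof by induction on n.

Computing the first values: h(1) = 3 and h(2) = 27; gcd(3, 27) = 3, so d ≤ 3.
We prove 3 | -3^n + 6^n for all n ≥ 1 by induction on n.
Base case (n = 1): h(1) = 3 = 3·(1), so 3 | h(1).
Inductive step: assume the claim holds for n = m, i.e. 3 | h(m). Then
6^{m+1} − 3^{m+1} = 6·6^m − 3·3^m = 6·(6^m − 3^m) + (3)·3^m. The first term is divisible by 3 by the inductive hypothesis, and the second term (3)·3^m is divisible by 3 since 3 | 3. Hence 3 | h(m+1).
By induction, the statement is established for all n ≥ 1.
Therefore the largest such d is 3.

d = 3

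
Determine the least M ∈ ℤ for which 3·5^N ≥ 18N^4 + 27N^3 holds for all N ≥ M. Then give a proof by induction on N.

At N = 5: 9375 < 14625, so the inequality fails and M ≥ 6. We prove 3·5^N ≥ 18N^4 + 27N^3 for all N ≥ 6.
Base case (N = 6): 3·5^N = 46875 and 18N^4 + 27N^3 = 29160, so 46875 ≥ 29160.
For the inductive step, assume it holds for an arbitrary m ≥ 6, so 3·5^m ≥ 18m^4 + 27m^3.
Then 3·5^(m + 1) = 5·(3·5^m) ≥ 5·(18m^4 + 27m^3).
Also, for m ≥ 6 we have 5·(18m^4 + 27m^3) ≥ 18(m+1)^4 + 27(m+1)^3, since 5·(18m^4 + 27m^3) − (18(m+1)^4 + 27(m+1)^3) = 72m^4 + 36m^3 - 189m^2 - 153m - 45, which is nonnegative for all m ≥ 6.
Combining, 3·5^(m + 1) ≥ 18(m+1)^4 + 27(m+1)^3.
By the principle of mathematical induction, the result holds for all N ≥ 6.
Hence the smallest such M is 6.

M = 6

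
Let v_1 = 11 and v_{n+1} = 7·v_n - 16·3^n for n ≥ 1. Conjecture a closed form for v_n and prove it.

Computing the first terms: v_1 = 11, v_2 = 29, v_3 = 59. This suggests v_n = 4·3^n - 7^(n - 1).
Base step (n = 1): the formula gives 11 = 11 = v_1.
Inductive step: assume the claim holds for n = k, so v_k = 4·3^k - 7^(k - 1).
Then v_{k+1} = 7·v_k - 16·3^k = 7·(4·3^k - 7^(k - 1)) - 16·3^k = 4·3^(k + 1) - 7^k = 4·3^(k+1) - 7^((k+1) - 1),
which is the claimed formula at n = k+1.
By induction, the statement is established for all n ≥ 1.

v_n = 4·3^n - 7^(n - 1)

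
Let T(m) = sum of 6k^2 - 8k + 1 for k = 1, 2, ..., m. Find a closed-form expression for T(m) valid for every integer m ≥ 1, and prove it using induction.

We claim T(m) = m(2m^2 - m - 2) for all m ≥ 1.
For the base case m = 1: T(1) = -1, and the closed form gives -1. They agree.
Inductive step: assume the claim holds for m = k, so T(k) = k(2k^2 - k - 2).
Then T(k+1) = T(k) + (6k^2 + 4k - 1) = (k(2k^2 - k - 2)) + (6k^2 + 4k - 1).
Simplifying, T(k+1) = (k + 1)(2k^2 + 3k - 1) = (k+1)(2(k+1)^2 - (k+1) - 2),
which is the closed form with m = k+1.
By induction, the statement is established for all m ≥ 1.

T(m) = m(2m^2 - m - 2)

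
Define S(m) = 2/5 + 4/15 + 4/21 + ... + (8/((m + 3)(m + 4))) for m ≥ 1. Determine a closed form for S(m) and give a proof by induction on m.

S(m) = 2m/(m + 4)

We claim S(m) = 2m/(m + 4) for all m ≥ 1.
Base case (m = 1): S(1) = 2/5, and the closed form gives 2/5. They agree.
Inductive step: suppose the statement holds for some p ≥ 1, so S(p) = 2p/(p + 4).
Then S(p+1) = S(p) + (8/((p + 4)(p + 5))) = (2p/(p + 4)) + (8/((p + 4)(p + 5))).
Simplifying, S(p+1) = 2(p + 1)/(p + 5) = 2(p+1)/((p+1) + 4),
which is the closed form with m = p+1.
By induction, the statement is established for all m ≥ 1.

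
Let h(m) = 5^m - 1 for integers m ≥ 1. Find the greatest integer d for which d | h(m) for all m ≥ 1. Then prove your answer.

d = 4

Computing the first values: h(1) = 4 and h(2) = 24; gcd(4, 24) = 4, so d ≤ 4.
We prove 4 | 5^m - 1 for all m ≥ 1 by induction on m.
For the base case m = 1: h(1) = 4 = 4·(1), so 4 | h(1).
Inductive step: suppose the statement holds for some i ≥ 1, i.e. 4 | h(i). Then
5^{i+1} − 1^{i+1} = 5·5^i − 1·1^i = 5·(5^i − 1^i) + (4)·1^i. The first term is divisible by 4 by the inductive hypothesis, and the second term (4)·1^i is divisible by 4 since 4 | 4. Hence 4 | h(i+1).
By induction, the statement is established for all m ≥ 1.
Therefore the largest such d is 4.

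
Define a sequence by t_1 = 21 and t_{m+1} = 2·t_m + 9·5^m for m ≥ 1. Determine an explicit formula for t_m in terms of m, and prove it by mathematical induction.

Computing the first terms: t_1 = 21, t_2 = 87, t_3 = 399. This suggests t_m = 3·2^m + 3·5^m.
Base step (m = 1): the formula gives 21 = 21 = t_1.
Suppose the result is true for m = j, so t_j = 3·2^j + 3·5^j.
Then t_{j+1} = 2·t_j + 9·5^j = 2·(3·2^j + 3·5^j) + 9·5^j = 3·2^(j + 1) + 3·5^(j + 1),
which is the claimed formula at m = j+1.
By induction, the statement is established for all m ≥ 1.

t_m = 3·2^m + 3·5^m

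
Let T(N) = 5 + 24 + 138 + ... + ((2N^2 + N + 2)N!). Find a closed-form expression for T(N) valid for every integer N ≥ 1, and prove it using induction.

We claim T(N) = (2N + 1)(N + 1)! - 1 for all N ≥ 1.
Base case (N = 1): T(1) = 5, and the closed form gives 5. They agree.
Suppose the result is true for N = p, so T(p) = (2p + 1)(p + 1)! - 1.
Then T(p+1) = T(p) + ((2p^2 + 5p + 5)(p + 1)!) = ((2p + 1)(p + 1)! - 1) + ((2p^2 + 5p + 5)(p + 1)!).
Simplifying, T(p+1) = (2(p+1) + 1)((p+1) + 1)! - 1,
which is the closed form with N = p+1.
By induction, the statement is established for all N ≥ 1.

T(N) = (2N + 1)(N + 1)! - 1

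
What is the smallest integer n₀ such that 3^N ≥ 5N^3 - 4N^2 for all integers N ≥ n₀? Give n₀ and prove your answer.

At N = 6: 729 < 936, so the inequality fails and n₀ ≥ 7. We prove 3^N ≥ 5N^3 - 4N^2 for all N ≥ 7.
For the base case N = 7: 3^N = 2187 and 5N^3 - 4N^2 = 1519, so 2187 ≥ 1519.
For the inductive step, assume it holds for an arbitrary j ≥ 7, so 3^j ≥ 5j^3 - 4j^2.
Then 3^(j + 1) = 3·(3^j) ≥ 3·(5j^3 - 4j^2).
Also, for j ≥ 7 we have 3·(5j^3 - 4j^2) ≥ 5(j+1)^3 - 4(j+1)^2, since 3·(5j^3 - 4j^2) − (5(j+1)^3 - 4(j+1)^2) = 10j^3 - 23j^2 - 7j - 1, which is nonnegative for all j ≥ 7.
Combining, 3^(j + 1) ≥ 5(j+1)^3 - 4(j+1)^2.
Hence, by induction on N, the claim holds for every N ≥ 7.
Hence the smallest such n₀ is 7.

n₀ = 7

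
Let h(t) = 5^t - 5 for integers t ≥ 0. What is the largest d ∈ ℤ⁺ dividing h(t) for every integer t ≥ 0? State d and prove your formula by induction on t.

d = 4

Computing the first values: h(0) = -4 and h(1) = 0; gcd(-4, 0) = 4, so d ≤ 4.
We prove 4 | 5^t - 5 for all t ≥ 0 by induction on t.
When t = 0: h(0) = -4 = 4·(-1), so 4 | h(0).
Suppose the result is true for t = k, i.e. 4 | h(k). Then
h(k+1) = 5^(k+1) - 5 = 5·(5^k - 5) + 20 = 5·h(k) + 20. The first term is divisible by 4 by the inductive hypothesis, and 20 is divisible by 4. Hence 4 | h(k+1).
By induction, the statement is established for all t ≥ 0.
Therefore the largest such d is 4.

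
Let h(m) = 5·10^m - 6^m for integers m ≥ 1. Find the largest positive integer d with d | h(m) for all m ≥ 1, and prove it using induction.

Computing the first values: h(1) = 44 and h(2) = 464; gcd(44, 464) = 4, so d ≤ 4.
We prove 4 | 5·10^m - 6^m for all m ≥ 1 by induction on m.
When m = 1: h(1) = 44 = 4·(11), so 4 | h(1).
For the inductive step, assume it holds for an arbitrary r ≥ 1, i.e. 4 | h(r). Then
h(r+1) − 10·h(r) = (5·10^(r+1) - 6^(r+1)) − 10·(5·10^r - 6^r) = (-1)·6^r·(6 − 10) = (4)·6^r. Since 4 | h(r) by the inductive hypothesis, 4 | 10·h(r); and 4 | 4 since 4 = 4·1. Therefore 4 | h(r+1).
By induction, the statement is established for all m ≥ 1.
Therefore the largest such d is 4.

d = 4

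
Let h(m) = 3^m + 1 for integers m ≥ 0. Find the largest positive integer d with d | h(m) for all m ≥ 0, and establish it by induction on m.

Computing the first values: h(0) = 2 and h(1) = 4; gcd(2, 4) = 2, so d ≤ 2.
We prove 2 | 3^m + 1 for all m ≥ 0 by induction on m.
For the base case m = 0: h(0) = 2 = 2·(1), so 2 | h(0).
Inductive step: assume the claim holds for m = k, i.e. 2 | h(k). Then
h(k+1) = 3^(k+1) + 1 = 3·(3^k + 1) - 2 = 3·h(k) - 2. The first term is divisible by 2 by the inductive hypothesis, and -2 is divisible by 2. Hence 2 | h(k+1).
Hence, by induction on m, the claim holds for every m ≥ 0.
Therefore the largest such d is 2.

d = 2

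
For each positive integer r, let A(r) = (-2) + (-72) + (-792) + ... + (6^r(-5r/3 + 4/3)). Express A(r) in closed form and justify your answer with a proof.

We claim A(r) = 2·6^r(-r + 1) - 2 for all r ≥ 1.
For the base case r = 1: A(1) = -2, and the closed form gives -2. They agree.
Inductive step: assume the claim holds for r = k, so A(k) = 2·6^k(-k + 1) - 2.
Then A(k+1) = A(k) + (6^k(-10k - 2)) = (2·6^k(-k + 1) - 2) + (6^k(-10k - 2)).
Simplifying, A(k+1) = -12·6^k·k - 2 = 2·6^(k+1)(-(k+1) + 1) - 2,
which is the closed form with r = k+1.
Hence, by induction on r, the claim holds for every r ≥ 1.

A(r) = 2·6^r(-r + 1) - 2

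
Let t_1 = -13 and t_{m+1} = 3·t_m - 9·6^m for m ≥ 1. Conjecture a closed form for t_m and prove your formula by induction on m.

Computing the first terms: t_1 = -13, t_2 = -93, t_3 = -603. This suggests t_m = 5·3^(m - 1) - 3·6^m.
For the base case m = 1: the formula gives -13 = -13 = t_1.
Inductive step: suppose the statement holds for some p ≥ 1, so t_p = 5·3^(p - 1) - 3·6^p.
Then t_{p+1} = 3·t_p - 9·6^p = 3·(5·3^(p - 1) - 3·6^p) - 9·6^p = 5·3^p - 3·6^(p + 1) = 5·3^((p+1) - 1) - 3·6^(p+1),
which is the claimed formula at m = p+1.
This completes the induction.

t_m = 5·3^(m - 1) - 3·6^m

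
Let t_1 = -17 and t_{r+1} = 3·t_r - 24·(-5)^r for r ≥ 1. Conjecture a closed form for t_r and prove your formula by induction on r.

Computing the first terms: t_1 = -17, t_2 = 69, t_3 = -393. This suggests t_r = 3(-5)^r - 2·3^(r - 1).
When r = 1: the formula gives -17 = -17 = t_1.
For the inductive step, assume it holds for an arbitrary i ≥ 1, so t_i = 3(-5)^i - 2·3^(i - 1).
Then t_{i+1} = 3·t_i - 24·(-5)^i = 3·(3(-5)^i - 2·3^(i - 1)) - 24·(-5)^i = 3(-5)^(i + 1) - 2·3^i = 3(-5)^(i+1) - 2·3^((i+1) - 1),
which is the claimed formula at r = i+1.
By induction, the statement is established for all r ≥ 1.

t_r = 3(-5)^r - 2·3^(r - 1)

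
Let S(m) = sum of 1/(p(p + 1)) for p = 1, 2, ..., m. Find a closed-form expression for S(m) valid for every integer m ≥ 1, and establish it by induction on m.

S(m) = m/(m + 1)

We claim S(m) = m/(m + 1) for all m ≥ 1.
Base step (m = 1): S(1) = 1/2, and the closed form gives 1/2. They agree.
For the inductive step, assume it holds for an arbitrary p ≥ 1, so S(p) = p/(p + 1).
Then S(p+1) = S(p) + (1/((p + 1)(p + 2))) = (p/(p + 1)) + (1/((p + 1)(p + 2))).
Simplifying, S(p+1) = (p + 1)/(p + 2) = (p+1)/((p+1) + 1),
which is the closed form with m = p+1.
By induction, the statement is established for all m ≥ 1.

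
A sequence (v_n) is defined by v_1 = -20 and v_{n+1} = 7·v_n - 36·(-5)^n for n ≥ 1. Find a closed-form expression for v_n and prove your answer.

Computing the first terms: v_1 = -20, v_2 = 40, v_3 = -620. This suggests v_n = 3(-5)^n - 5·7^(n - 1).
Base step (n = 1): the formula gives -20 = -20 = v_1.
Inductive step: assume the claim holds for n = m, so v_m = 3(-5)^m - 5·7^(m - 1).
Then v_{m+1} = 7·v_m - 36·(-5)^m = 7·(3(-5)^m - 5·7^(m - 1)) - 36·(-5)^m = 3(-5)^(m + 1) - 5·7^m = 3(-5)^(m+1) - 5·7^((m+1) - 1),
which is the claimed formula at n = m+1.
By induction, the statement is established for all n ≥ 1.

v_n = 3(-5)^n - 5·7^(n - 1)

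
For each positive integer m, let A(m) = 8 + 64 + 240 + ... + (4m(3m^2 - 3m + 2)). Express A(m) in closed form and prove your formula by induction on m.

We claim A(m) = m(m + 1)(3m^2 - m + 2) for all m ≥ 1.
For the base case m = 1: A(1) = 8, and the closed form gives 8. They agree.
Inductive step: suppose the statement holds for some k ≥ 1, so A(k) = k(3k^3 + 2k^2 + k + 2).
Then A(k+1) = A(k) + (12k^3 + 24k^2 + 20k + 8) = (k(3k^3 + 2k^2 + k + 2)) + (12k^3 + 24k^2 + 20k + 8).
Simplifying, A(k+1) = (k + 1)(k + 2)(3k^2 + 5k + 4) = (k+1)((k+1) + 1)(3(k+1)^2 - (k+1) + 2),
which is the closed form with m = k+1.
By induction, the statement is established for all m ≥ 1.

A(m) = m(m + 1)(3m^2 - m + 2)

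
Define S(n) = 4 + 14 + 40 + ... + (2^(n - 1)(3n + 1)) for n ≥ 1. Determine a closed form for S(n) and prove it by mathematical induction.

We claim S(n) = 2^n(3n - 2) + 2 for all n ≥ 1.
Base case (n = 1): S(1) = 4, and the closed form gives 4. They agree.
Inductive step: assume the claim holds for n = r, so S(r) = 2^r(3r - 2) + 2.
Then S(r+1) = S(r) + (2^r(3r + 4)) = (2^r(3r - 2) + 2) + (2^r(3r + 4)).
Simplifying, S(r+1) = 6·2^r·r + 2·2^r + 2 = 2^(r+1)(3(r+1) - 2) + 2,
which is the closed form with n = r+1.
This completes the induction.

S(n) = 2^n(3n - 2) + 2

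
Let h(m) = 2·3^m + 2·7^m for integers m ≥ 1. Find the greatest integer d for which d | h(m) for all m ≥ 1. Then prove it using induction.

d = 4

Computing the first values: h(1) = 20 and h(2) = 116; gcd(20, 116) = 4, so d ≤ 4.
We prove 4 | 2·3^m + 2·7^m for all m ≥ 1 by induction on m.
When m = 1: h(1) = 20 = 4·(5), so 4 | h(1).
Inductive step: suppose the statement holds for some r ≥ 1, i.e. 4 | h(r). Then
h(r+1) − 7·h(r) = (2·3^(r+1) + 2·7^(r+1)) − 7·(2·3^r + 2·7^r) = (2)·3^r·(3 − 7) = (-8)·3^r. Since 4 | h(r) by the inductive hypothesis, 4 | 7·h(r); and 4 | -8 since -8 = 4·-2. Therefore 4 | h(r+1).
Hence, by induction on m, the claim holds for every m ≥ 1.
Therefore the largest such d is 4.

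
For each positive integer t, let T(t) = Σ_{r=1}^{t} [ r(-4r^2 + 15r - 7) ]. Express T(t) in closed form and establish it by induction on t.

T(t) = -t(t + 1)(t^2 - 4t + 1)

We claim T(t) = -t(t + 1)(t^2 - 4t + 1) for all t ≥ 1.
Base step (t = 1): T(1) = 4, and the closed form gives 4. They agree.
Inductive step: assume the claim holds for t = r, so T(r) = r(-r^3 + 3r^2 + 3r - 1).
Then T(r+1) = T(r) + ((r + 1)(15r - 4(r + 1)^2 + 8)) = (r(-r^3 + 3r^2 + 3r - 1)) + ((r + 1)(15r - 4(r + 1)^2 + 8)).
Simplifying, T(r+1) = -(r + 1)(r + 2)(r^2 - 2r - 2) = -(r+1)((r+1) + 1)((r+1)^2 - 4(r+1) + 1),
which is the closed form with t = r+1.
Hence, by induction on t, the claim holds for every t ≥ 1.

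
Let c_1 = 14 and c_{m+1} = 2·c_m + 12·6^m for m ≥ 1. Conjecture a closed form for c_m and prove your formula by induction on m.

Computing the first terms: c_1 = 14, c_2 = 100, c_3 = 632. This suggests c_m = -2^(m + 1) + 3·6^m.
For the base case m = 1: the formula gives 14 = 14 = c_1.
Inductive step: assume the claim holds for m = j, so c_j = -2^(j + 1) + 3·6^j.
Then c_{j+1} = 2·c_j + 12·6^j = 2·(-2^(j + 1) + 3·6^j) + 12·6^j = -2^(j + 2) + 3·6^(j + 1) = -2^((j+1) + 1) + 3·6^(j+1),
which is the claimed formula at m = j+1.
By induction, the statement is established for all m ≥ 1.

c_m = -2^(m + 1) + 3·6^m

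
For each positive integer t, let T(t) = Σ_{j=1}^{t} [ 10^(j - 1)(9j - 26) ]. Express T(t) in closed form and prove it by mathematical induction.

We claim T(t) = 10^t(t - 3) + 3 for all t ≥ 1.
For the base case t = 1: T(1) = -17, and the closed form gives -17. They agree.
For the inductive step, assume it holds for an arbitrary j ≥ 1, so T(j) = 10^j(j - 3) + 3.
Then T(j+1) = T(j) + (10^j(9j - 17)) = (10^j(j - 3) + 3) + (10^j(9j - 17)).
Simplifying, T(j+1) = 10·10^j·j - 20·10^j + 3 = 10^(j+1)((j+1) - 3) + 3,
which is the closed form with t = j+1.
By induction, the statement is established for all t ≥ 1.

T(t) = 10^t(t - 3) + 3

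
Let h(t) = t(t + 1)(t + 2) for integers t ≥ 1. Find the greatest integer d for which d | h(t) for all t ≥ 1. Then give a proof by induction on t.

Computing the first values: h(1) = 6 and h(2) = 24; gcd(6, 24) = 6, so d ≤ 6.
We prove 6 | t(t + 1)(t + 2) for all t ≥ 1 by induction on t.
When t = 1: h(1) = 6 = 6·(1), so 6 | h(1).
Inductive step: assume the claim holds for t = p, i.e. 6 | h(p). Then
h(p+1) − h(p) = (p+1)·(p+2)·(p+3) − p·(p+1)·(p+2) = (p+1)·(p+2)·[(p+3) − p] = 3·(p+1)·(p+2). The product of 2 consecutive integers is divisible by (2)! = 2, so h(p+1) − h(p) is divisible by 3·2 = 6. By the inductive hypothesis 6 | h(p), hence 6 | h(p+1).
This completes the induction.
Therefore the largest such d is 6.

d = 6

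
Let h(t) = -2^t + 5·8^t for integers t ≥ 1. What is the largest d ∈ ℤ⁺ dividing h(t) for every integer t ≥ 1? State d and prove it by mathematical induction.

d = 2

Computing the first values: h(1) = 38 and h(2) = 316; gcd(38, 316) = 2, so d ≤ 2.
We prove 2 | -2^t + 5·8^t for all t ≥ 1 by induction on t.
For the base case t = 1: h(1) = 38 = 2·(19), so 2 | h(1).
Inductive step: suppose the statement holds for some j ≥ 1, i.e. 2 | h(j). Then
h(j+1) − 8·h(j) = (-2^(j+1) + 5·8^(j+1)) − 8·(-2^j + 5·8^j) = (-1)·2^j·(2 − 8) = (6)·2^j. Since 2 | h(j) by the inductive hypothesis, 2 | 8·h(j); and 2 | 6 since 6 = 2·3. Therefore 2 | h(j+1).
Hence, by induction on t, the claim holds for every t ≥ 1.
Therefore the largest such d is 2.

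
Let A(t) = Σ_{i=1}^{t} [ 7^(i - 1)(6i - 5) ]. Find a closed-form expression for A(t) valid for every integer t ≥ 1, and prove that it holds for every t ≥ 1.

We claim A(t) = 7^t(t - 1) + 1 for all t ≥ 1.
Base step (t = 1): A(1) = 1, and the closed form gives 1. They agree.
For the inductive step, assume it holds for an arbitrary i ≥ 1, so A(i) = 7^i(i - 1) + 1.
Then A(i+1) = A(i) + (7^i(6i + 1)) = (7^i(i - 1) + 1) + (7^i(6i + 1)).
Simplifying, A(i+1) = 7^(i + 1)i + 1 = 7^(i+1)((i+1) - 1) + 1,
which is the closed form with t = i+1.
Hence, by induction on t, the claim holds for every t ≥ 1.

A(t) = 7^t(t - 1) + 1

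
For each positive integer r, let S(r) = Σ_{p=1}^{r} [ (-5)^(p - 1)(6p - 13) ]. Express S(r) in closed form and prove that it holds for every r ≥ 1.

S(r) = (-5)^r(-r + 2) - 2

We claim S(r) = (-5)^r(-r + 2) - 2 for all r ≥ 1.
Base case (r = 1): S(1) = -7, and the closed form gives -7. They agree.
Inductive step: assume the claim holds for r = p, so S(p) = (-5)^p(-p + 2) - 2.
Then S(p+1) = S(p) + ((-5)^p(6p - 7)) = ((-5)^p(-p + 2) - 2) + ((-5)^p(6p - 7)).
Simplifying, S(p+1) = -(-5)^(p + 1)p + (-5)^(p + 1) - 2 = (-5)^(p+1)(-(p+1) + 2) - 2,
which is the closed form with r = p+1.
This completes the induction.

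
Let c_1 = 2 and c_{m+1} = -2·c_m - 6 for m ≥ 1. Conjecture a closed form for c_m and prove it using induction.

c_m = (-2)^(m + 1) - 2

Computing the first terms: c_1 = 2, c_2 = -10, c_3 = 14. This suggests c_m = (-2)^(m + 1) - 2.
For the base case m = 1: the formula gives 2 = 2 = c_1.
Inductive step: suppose the statement holds for some j ≥ 1, so c_j = (-2)^(j + 1) - 2.
Then c_{j+1} = -2·c_j - 6 = -2·((-2)^(j + 1) - 2) - 6 = (-2)^(j + 2) - 2 = (-2)^((j+1) + 1) - 2,
which is the claimed formula at m = j+1.
Hence, by induction on m, the claim holds for every m ≥ 1.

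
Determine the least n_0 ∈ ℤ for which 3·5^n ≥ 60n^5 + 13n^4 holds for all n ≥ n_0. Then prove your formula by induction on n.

At n = 8: 1171875 < 2019328, so the inequality fails and n_0 ≥ 9. We prove 3·5^n ≥ 60n^5 + 13n^4 for all n ≥ 9.
For the base case n = 9: 3·5^n = 5859375 and 60n^5 + 13n^4 = 3628233, so 5859375 ≥ 3628233.
Inductive step: assume the claim holds for n = r, so 3·5^r ≥ 60r^5 + 13r^4.
Then 3·5^(r + 1) = 5·(3·5^r) ≥ 5·(60r^5 + 13r^4).
Also, for r ≥ 9 we have 5·(60r^5 + 13r^4) ≥ 60(r+1)^5 + 13(r+1)^4, since 5·(60r^5 + 13r^4) − (60(r+1)^5 + 13(r+1)^4) = 240r^5 - 248r^4 - 652r^3 - 678r^2 - 352r - 73, which is nonnegative for all r ≥ 9.
Combining, 3·5^(r + 1) ≥ 60(r+1)^5 + 13(r+1)^4.
Hence, by induction on n, the claim holds for every n ≥ 9.
Hence the smallest such n_0 is 9.

n_0 = 9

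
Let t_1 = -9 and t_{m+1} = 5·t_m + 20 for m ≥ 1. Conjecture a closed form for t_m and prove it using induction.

t_m = -4·5^(m - 1) - 5

Computing the first terms: t_1 = -9, t_2 = -25, t_3 = -105. This suggests t_m = -4·5^(m - 1) - 5.
Base step (m = 1): the formula gives -9 = -9 = t_1.
For the inductive step, assume it holds for an arbitrary i ≥ 1, so t_i = -4·5^(i - 1) - 5.
Then t_{i+1} = 5·t_i + 20 = 5·(-4·5^(i - 1) - 5) + 20 = -4·5^i - 5 = -4·5^((i+1) - 1) - 5,
which is the claimed formula at m = i+1.
By induction, the statement is established for all m ≥ 1.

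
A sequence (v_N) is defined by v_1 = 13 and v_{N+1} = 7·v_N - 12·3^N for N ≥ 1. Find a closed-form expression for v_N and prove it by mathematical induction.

Computing the first terms: v_1 = 13, v_2 = 55, v_3 = 277. This suggests v_N = 3^(N + 1) + 4·7^(N - 1).
For the base case N = 1: the formula gives 13 = 13 = v_1.
Suppose the result is true for N = m, so v_m = 3^(m + 1) + 4·7^(m - 1).
Then v_{m+1} = 7·v_m - 12·3^m = 7·(3^(m + 1) + 4·7^(m - 1)) - 12·3^m = 3^(m + 2) + 4·7^m = 3^((m+1) + 1) + 4·7^((m+1) - 1),
which is the claimed formula at N = m+1.
Hence, by induction on N, the claim holds for every N ≥ 1.

v_N = 3^(N + 1) + 4·7^(N - 1)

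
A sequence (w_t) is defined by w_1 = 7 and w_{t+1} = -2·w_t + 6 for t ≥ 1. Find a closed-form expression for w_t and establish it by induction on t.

w_t = 5(-2)^(t - 1) + 2

Computing the first terms: w_1 = 7, w_2 = -8, w_3 = 22. This suggests w_t = 5(-2)^(t - 1) + 2.
When t = 1: the formula gives 7 = 7 = w_1.
Inductive step: suppose the statement holds for some j ≥ 1, so w_j = 5(-2)^(j - 1) + 2.
Then w_{j+1} = -2·w_j + 6 = -2·(5(-2)^(j - 1) + 2) + 6 = 5(-2)^j + 2 = 5(-2)^((j+1) - 1) + 2,
which is the claimed formula at t = j+1.
Hence, by induction on t, the claim holds for every t ≥ 1.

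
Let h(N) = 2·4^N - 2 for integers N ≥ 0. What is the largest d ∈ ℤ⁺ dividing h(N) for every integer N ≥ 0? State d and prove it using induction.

d = 6

Computing the first values: h(0) = 0 and h(1) = 6; gcd(0, 6) = 6, so d ≤ 6.
We prove 6 | 2·4^N - 2 for all N ≥ 0 by induction on N.
Base case (N = 0): h(0) = 0 = 6·(0), so 6 | h(0).
For the inductive step, assume it holds for an arbitrary m ≥ 0, i.e. 6 | h(m). Then
h(m+1) = 2·4^(m+1) - 2 = 4·(2·4^m - 2) + 6 = 4·h(m) + 6. The first term is divisible by 6 by the inductive hypothesis, and 6 is divisible by 6. Hence 6 | h(m+1).
This completes the induction.
Therefore the largest such d is 6.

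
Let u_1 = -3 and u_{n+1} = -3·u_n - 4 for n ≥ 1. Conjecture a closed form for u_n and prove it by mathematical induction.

u_n = -2(-3)^(n - 1) - 1

Computing the first terms: u_1 = -3, u_2 = 5, u_3 = -19. This suggests u_n = -2(-3)^(n - 1) - 1.
Base case (n = 1): the formula gives -3 = -3 = u_1.
Inductive step: suppose the statement holds for some m ≥ 1, so u_m = -2(-3)^(m - 1) - 1.
Then u_{m+1} = -3·u_m - 4 = -3·(-2(-3)^(m - 1) - 1) - 4 = -2(-3)^m - 1 = -2(-3)^((m+1) - 1) - 1,
which is the claimed formula at n = m+1.
By the principle of mathematical induction, the result holds for all n ≥ 1.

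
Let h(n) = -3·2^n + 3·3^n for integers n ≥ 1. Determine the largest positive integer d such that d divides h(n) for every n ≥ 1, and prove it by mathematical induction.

d = 3

Computing the first values: h(1) = 3 and h(2) = 15; gcd(3, 15) = 3, so d ≤ 3.
We prove 3 | -3·2^n + 3·3^n for all n ≥ 1 by induction on n.
For the base case n = 1: h(1) = 3 = 3·(1), so 3 | h(1).
For the inductive step, assume it holds for an arbitrary k ≥ 1, i.e. 3 | h(k). Then
h(k+1) − 3·h(k) = (-3·2^(k+1) + 3·3^(k+1)) − 3·(-3·2^k + 3·3^k) = (-3)·2^k·(2 − 3) = (3)·2^k. Since 3 | h(k) by the inductive hypothesis, 3 | 3·h(k); and 3 | 3 since 3 = 3·1. Therefore 3 | h(k+1).
This completes the induction.
Therefore the largest such d is 3.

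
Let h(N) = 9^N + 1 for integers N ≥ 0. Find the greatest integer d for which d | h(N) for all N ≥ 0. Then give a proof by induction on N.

Computing the first values: h(0) = 2 and h(1) = 10; gcd(2, 10) = 2, so d ≤ 2.
We prove 2 | 9^N + 1 for all N ≥ 0 by induction on N.
When N = 0: h(0) = 2 = 2·(1), so 2 | h(0).
Inductive step: assume the claim holds for N = j, i.e. 2 | h(j). Then
h(j+1) = 9^(j+1) + 1 = 9·(9^j + 1) - 8 = 9·h(j) - 8. The first term is divisible by 2 by the inductive hypothesis, and -8 is divisible by 2. Hence 2 | h(j+1).
This completes the induction.
Therefore the largest such d is 2.

d = 2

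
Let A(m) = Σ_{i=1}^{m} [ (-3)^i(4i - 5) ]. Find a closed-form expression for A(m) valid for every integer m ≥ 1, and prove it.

A(m) = 3(-3)^m(m - 1) + 3

We claim A(m) = 3(-3)^m(m - 1) + 3 for all m ≥ 1.
For the base case m = 1: A(1) = 3, and the closed form gives 3. They agree.
For the inductive step, assume it holds for an arbitrary i ≥ 1, so A(i) = 3(-3)^i(i - 1) + 3.
Then A(i+1) = A(i) + ((-3)^(i + 1)(4i - 1)) = (3(-3)^i(i - 1) + 3) + ((-3)^(i + 1)(4i - 1)).
Simplifying, A(i+1) = -9(-3)^i·i + 3 = 3(-3)^(i+1)((i+1) - 1) + 3,
which is the closed form with m = i+1.
By induction, the statement is established for all m ≥ 1.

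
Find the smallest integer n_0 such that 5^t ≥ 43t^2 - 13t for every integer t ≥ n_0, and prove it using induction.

At t = 4: 625 < 636, so the inequality fails and n_0 ≥ 5. We prove 5^t ≥ 43t^2 - 13t for all t ≥ 5.
When t = 5: 5^t = 3125 and 43t^2 - 13t = 1010, so 3125 ≥ 1010.
For the inductive step, assume it holds for an arbitrary i ≥ 5, so 5^i ≥ 43i^2 - 13i.
Then 5^(i + 1) = 5·(5^i) ≥ 5·(43i^2 - 13i).
Also, for i ≥ 5 we have 5·(43i^2 - 13i) ≥ 43(i+1)^2 - 13(i+1), since 5·(43i^2 - 13i) − (43(i+1)^2 - 13(i+1)) = 172i^2 - 138i - 30, which is nonnegative for all i ≥ 5.
Combining, 5^(i + 1) ≥ 43(i+1)^2 - 13(i+1).
Hence, by induction on t, the claim holds for every t ≥ 5.
Hence the smallest such n_0 is 5.

n_0 = 5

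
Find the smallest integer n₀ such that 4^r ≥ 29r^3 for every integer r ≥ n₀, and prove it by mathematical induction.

At r = 6: 4096 < 6264, so the inequality fails and n₀ ≥ 7. We prove 4^r ≥ 29r^3 for all r ≥ 7.
Base step (r = 7): 4^r = 16384 and 29r^3 = 9947, so 16384 ≥ 9947.
For the inductive step, assume it holds for an arbitrary j ≥ 7, so 4^j ≥ 29j^3.
Then 4^(j + 1) = 4·(4^j) ≥ 4·(29j^3).
Also, for j ≥ 7 we have 4·(29j^3) ≥ 29(j+1)^3, since 4 ≥ (1 + 1/j)^3 for all j ≥ 7.
Combining, 4^(j + 1) ≥ 29(j+1)^3.
By induction, the statement is established for all r ≥ 7.
Hence the smallest such n₀ is 7.

n₀ = 7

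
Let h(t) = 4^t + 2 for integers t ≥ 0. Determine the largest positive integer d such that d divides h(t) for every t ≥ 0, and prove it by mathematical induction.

Computing the first values: h(0) = 3 and h(1) = 6; gcd(3, 6) = 3, so d ≤ 3.
We prove 3 | 4^t + 2 for all t ≥ 0 by induction on t.
Base case (t = 0): h(0) = 3 = 3·(1), so 3 | h(0).
Inductive step: assume the claim holds for t = r, i.e. 3 | h(r). Then
h(r+1) = 4^(r+1) + 2 = 4·(4^r + 2) - 6 = 4·h(r) - 6. The first term is divisible by 3 by the inductive hypothesis, and -6 is divisible by 3. Hence 3 | h(r+1).
This completes the induction.
Therefore the largest such d is 3.

d = 3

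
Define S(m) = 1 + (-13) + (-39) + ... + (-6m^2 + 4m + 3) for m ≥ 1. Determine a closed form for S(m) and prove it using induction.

We claim S(m) = -m(2m^2 + m - 4) for all m ≥ 1.
For the base case m = 1: S(1) = 1, and the closed form gives 1. They agree.
Inductive step: suppose the statement holds for some p ≥ 1, so S(p) = p(-2p^2 - p + 4).
Then S(p+1) = S(p) + (-6p^2 - 8p + 1) = (p(-2p^2 - p + 4)) + (-6p^2 - 8p + 1).
Simplifying, S(p+1) = -(p + 1)(2p^2 + 5p - 1) = -(p+1)(2(p+1)^2 + (p+1) - 4),
which is the closed form with m = p+1.
By the principle of mathematical induction, the result holds for all m ≥ 1.

S(m) = -m(2m^2 + m - 4)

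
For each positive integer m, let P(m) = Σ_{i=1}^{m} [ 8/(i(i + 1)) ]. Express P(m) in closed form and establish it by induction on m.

We claim P(m) = 8m/(m + 1) for all m ≥ 1.
Base case (m = 1): P(1) = 4, and the closed form gives 4. They agree.
Suppose the result is true for m = i, so P(i) = 8i/(i + 1).
Then P(i+1) = P(i) + (8/((i + 1)(i + 2))) = (8i/(i + 1)) + (8/((i + 1)(i + 2))).
Simplifying, P(i+1) = 8(i + 1)/(i + 2) = 8(i+1)/((i+1) + 1),
which is the closed form with m = i+1.
By induction, the statement is established for all m ≥ 1.

P(m) = 8m/(m + 1)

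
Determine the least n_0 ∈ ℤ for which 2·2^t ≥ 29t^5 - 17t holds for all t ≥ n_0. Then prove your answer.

At t = 27: 268435456 < 416117844, so the inequality fails and n_0 ≥ 28. We prove 2·2^t ≥ 29t^5 - 17t for all t ≥ 28.
Base case (t = 28): 2·2^t = 536870912 and 29t^5 - 17t = 499100196, so 536870912 ≥ 499100196.
Inductive step: suppose the statement holds for some m ≥ 28, so 2·2^m ≥ 29m^5 - 17m.
Then 2·2^(m + 1) = 2·(2·2^m) ≥ 2·(29m^5 - 17m).
Also, for m ≥ 28 we have 2·(29m^5 - 17m) ≥ 29(m+1)^5 - 17(m+1), since 2·(29m^5 - 17m) − (29(m+1)^5 - 17(m+1)) = 29m^5 - 145m^4 - 290m^3 - 290m^2 - 162m - 12, which is nonnegative for all m ≥ 28.
Combining, 2·2^(m + 1) ≥ 29(m+1)^5 - 17(m+1).
By induction, the statement is established for all t ≥ 28.
Hence the smallest such n_0 is 28.

n_0 = 28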